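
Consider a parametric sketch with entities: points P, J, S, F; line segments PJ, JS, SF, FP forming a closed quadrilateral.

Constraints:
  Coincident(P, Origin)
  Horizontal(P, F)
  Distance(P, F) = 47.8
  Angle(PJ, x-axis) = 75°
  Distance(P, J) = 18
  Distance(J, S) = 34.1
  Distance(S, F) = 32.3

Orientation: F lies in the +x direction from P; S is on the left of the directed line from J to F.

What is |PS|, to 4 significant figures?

47.18

P is at the origin; PF is horizontal with |PF| = 47.8 and F in +x, so F = (47.8, 0). PJ runs at 75.0° with |PJ| = 18.0, so J = (4.659, 17.39). S is determined by |JS| = 34.1 and |SF| = 32.3 together: it lies at the intersection of circle(J, 34.1) and circle(F, 32.3). With |JF| = 46.51, the foot of the radical line on JF is 24.54 from J and the perpendicular offset is √(34.1² − 24.54²) = 23.68. Taking the left-of-JF solution: S = (36.27, 30.17).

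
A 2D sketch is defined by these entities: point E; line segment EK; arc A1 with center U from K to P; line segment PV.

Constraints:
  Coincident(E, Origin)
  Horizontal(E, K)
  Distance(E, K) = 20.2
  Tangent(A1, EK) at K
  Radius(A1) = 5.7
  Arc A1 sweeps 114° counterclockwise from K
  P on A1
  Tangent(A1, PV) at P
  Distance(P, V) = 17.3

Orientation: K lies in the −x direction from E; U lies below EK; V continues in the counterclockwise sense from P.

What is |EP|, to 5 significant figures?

26.642

Tangency of A1 to EK means the radius UK is perpendicular to EK, so U = K + (0, -5.7) = (-20.200, -5.7000). On A1, K sits at bearing 90° from U; a 114° counterclockwise sweep puts P at bearing 204°, so P = U + 5.7·(cos 204°, sin 204°) = (-25.407, -8.0184). Then |EP| = |P − E| = 26.642.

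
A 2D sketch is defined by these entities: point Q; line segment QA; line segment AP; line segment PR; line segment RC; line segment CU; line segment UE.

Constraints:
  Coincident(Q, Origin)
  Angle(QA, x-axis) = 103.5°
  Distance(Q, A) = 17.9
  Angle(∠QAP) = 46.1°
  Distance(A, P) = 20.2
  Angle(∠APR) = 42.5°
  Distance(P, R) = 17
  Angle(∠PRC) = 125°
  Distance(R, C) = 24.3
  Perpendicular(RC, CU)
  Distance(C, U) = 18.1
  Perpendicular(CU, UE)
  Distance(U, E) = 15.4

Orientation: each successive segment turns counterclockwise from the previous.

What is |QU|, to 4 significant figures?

34.57

∠PRC = 125.0° gives RC at 69.90° from the x-axis; with |RC| = 24.3, C = (9.717, 27.58). RC is perpendicular to CU, so CU runs at 159.9°; with |CU| = 18.1, U = (-7.280, 33.80). Then |QU| = |U − Q| = 34.57.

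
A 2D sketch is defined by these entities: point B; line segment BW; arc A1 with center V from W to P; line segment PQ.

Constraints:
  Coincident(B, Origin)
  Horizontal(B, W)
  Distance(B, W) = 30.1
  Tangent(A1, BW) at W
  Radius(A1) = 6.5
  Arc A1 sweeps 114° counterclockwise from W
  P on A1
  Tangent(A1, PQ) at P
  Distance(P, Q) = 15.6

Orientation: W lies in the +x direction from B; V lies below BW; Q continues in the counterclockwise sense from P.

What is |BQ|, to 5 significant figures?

38.445

B is at the origin; BW is horizontal with |BW| = 30.1 and W on the +x side, so W = (30.100, 0.0000). A1 meets BW tangentially, so VW is at right angles to BW, so V = W + (0, -6.5) = (30.100, -6.5000). On A1, W sits at bearing 90° from V; a 114° counterclockwise sweep puts P at bearing 204°, so P = V + 6.5·(cos 204°, sin 204°) = (24.162, -9.1438). Tangency of A1 to PQ means the radius VP is perpendicular to PQ, so PQ runs along (−sin 204°, cos 204°); with |PQ| = 15.6, Q = (30.507, -23.395). Then |BQ| = |Q − B| = 38.445.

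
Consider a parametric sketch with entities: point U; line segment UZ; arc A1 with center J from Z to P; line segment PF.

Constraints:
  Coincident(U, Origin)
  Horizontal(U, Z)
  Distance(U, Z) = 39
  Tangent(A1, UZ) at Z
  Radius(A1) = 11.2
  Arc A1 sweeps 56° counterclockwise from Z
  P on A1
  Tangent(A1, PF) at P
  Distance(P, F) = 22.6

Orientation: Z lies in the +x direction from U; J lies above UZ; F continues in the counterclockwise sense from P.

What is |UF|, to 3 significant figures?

65.4

U is at the origin; U and Z share the same y with |UZ| = 39.0 and Z on the +x side, so Z = (39.0, 0.00). A1 meets UZ tangentially, so JZ is at right angles to UZ, so J = Z + (0, 11.2) = (39.0, 11.2). On A1, Z sits at bearing -90° from J; a 56° counterclockwise sweep puts P at bearing -34°, so P = J + 11.2·(cos -34°, sin -34°) = (48.3, 4.94). Tangency of A1 to PF means the radius JP is perpendicular to PF, so PF runs along (−sin -34°, cos -34°); with |PF| = 22.6, F = (60.9, 23.7). Then |UF| = |F − U| = 65.4.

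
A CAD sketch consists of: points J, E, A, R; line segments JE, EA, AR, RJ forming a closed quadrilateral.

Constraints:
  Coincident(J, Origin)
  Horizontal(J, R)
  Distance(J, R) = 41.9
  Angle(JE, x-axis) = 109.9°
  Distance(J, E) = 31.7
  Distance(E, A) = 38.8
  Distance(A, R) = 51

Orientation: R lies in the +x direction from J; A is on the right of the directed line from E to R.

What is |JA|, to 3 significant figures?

12.2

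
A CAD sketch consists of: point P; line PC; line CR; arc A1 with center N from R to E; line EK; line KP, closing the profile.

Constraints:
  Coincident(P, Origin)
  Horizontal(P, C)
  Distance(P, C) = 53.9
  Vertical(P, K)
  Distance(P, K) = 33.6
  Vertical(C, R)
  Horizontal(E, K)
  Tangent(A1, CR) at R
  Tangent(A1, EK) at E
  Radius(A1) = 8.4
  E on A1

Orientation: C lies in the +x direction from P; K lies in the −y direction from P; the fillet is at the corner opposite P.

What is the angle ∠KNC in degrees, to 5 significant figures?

118.89°

PK is vertical with |PK| = 33.6 and K on the −y side, so K = (0.0000, -33.600). The virtual corner opposite P is at (53.900, -33.600). The tangent condition forces NR to be normal to CR and tangency of A1 to EK means the radius NE is perpendicular to EK, with radius 8.4, so the center N sits 8.4 in from both sides at N = (45.500, -25.200). Then cos ∠KNC = NK·NC / (|NK||NC|), giving 118.89°.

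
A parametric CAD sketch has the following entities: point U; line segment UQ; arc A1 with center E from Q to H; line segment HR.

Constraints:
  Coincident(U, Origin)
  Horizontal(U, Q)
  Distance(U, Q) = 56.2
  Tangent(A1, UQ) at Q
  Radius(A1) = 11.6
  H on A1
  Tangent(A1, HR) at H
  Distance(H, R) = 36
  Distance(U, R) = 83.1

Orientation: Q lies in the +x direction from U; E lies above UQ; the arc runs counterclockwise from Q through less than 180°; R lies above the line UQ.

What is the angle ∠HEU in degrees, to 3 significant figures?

168°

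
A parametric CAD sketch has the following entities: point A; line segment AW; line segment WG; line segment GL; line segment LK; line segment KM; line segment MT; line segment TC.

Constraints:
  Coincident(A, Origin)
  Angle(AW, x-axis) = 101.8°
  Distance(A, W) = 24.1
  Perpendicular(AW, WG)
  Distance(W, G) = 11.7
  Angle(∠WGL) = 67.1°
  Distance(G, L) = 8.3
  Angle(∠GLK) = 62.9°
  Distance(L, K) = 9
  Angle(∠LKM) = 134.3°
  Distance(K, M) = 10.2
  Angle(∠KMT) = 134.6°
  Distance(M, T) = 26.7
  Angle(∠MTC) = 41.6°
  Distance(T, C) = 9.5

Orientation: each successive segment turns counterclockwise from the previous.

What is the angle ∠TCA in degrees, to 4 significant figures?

160.2°

A is at the origin; AW runs at 101.8° with length 24.1, so W = (-4.928, 23.59). AW ⟂ WG, so WG runs at -168.2°; with |WG| = 11.7, G = (-16.38, 21.20). ∠WGL = 67.1° gives GL at -55.30° from the x-axis; with |GL| = 8.3, L = (-11.66, 14.37). ∠GLK = 62.9° gives LK at 61.80° from the x-axis; with |LK| = 9.0, K = (-7.403, 22.31). ∠LKM = 134.3° gives KM at 107.5° from the x-axis; with |KM| = 10.2, M = (-10.47, 32.03). ∠KMT = 134.6° gives MT at 152.9° from the x-axis; with |MT| = 26.7, T = (-34.24, 44.20). ∠MTC = 41.6° gives TC at -68.70° from the x-axis; with |TC| = 9.5, C = (-30.79, 35.35). Then cos ∠TCA = CT·CA / (|CT||CA|), giving 160.2°.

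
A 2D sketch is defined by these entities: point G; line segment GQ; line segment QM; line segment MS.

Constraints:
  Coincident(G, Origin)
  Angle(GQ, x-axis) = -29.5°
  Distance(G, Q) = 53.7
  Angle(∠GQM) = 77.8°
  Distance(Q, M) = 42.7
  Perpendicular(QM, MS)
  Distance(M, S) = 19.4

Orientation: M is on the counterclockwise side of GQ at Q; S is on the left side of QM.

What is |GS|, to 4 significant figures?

45.58

G is at the origin; GQ runs at -29.5° with length 53.7, so Q = 53.7·(cos -29.5°, sin -29.5°) = (46.74, -26.44). ∠GQM = 77.8°, so QM runs at -29.5° + (180° − 77.8°) = 72.70° from the x-axis; with |QM| = 42.7, M = Q + 42.7·(cos 72.70°, sin 72.70°) = (59.44, 14.33). QM ⟂ MS; with |MS| = 19.4 on the left of QM, S = M + 19.4·(-0.9548, 0.2974) = (40.91, 20.09). Then |GS| = |S − G| = 45.58.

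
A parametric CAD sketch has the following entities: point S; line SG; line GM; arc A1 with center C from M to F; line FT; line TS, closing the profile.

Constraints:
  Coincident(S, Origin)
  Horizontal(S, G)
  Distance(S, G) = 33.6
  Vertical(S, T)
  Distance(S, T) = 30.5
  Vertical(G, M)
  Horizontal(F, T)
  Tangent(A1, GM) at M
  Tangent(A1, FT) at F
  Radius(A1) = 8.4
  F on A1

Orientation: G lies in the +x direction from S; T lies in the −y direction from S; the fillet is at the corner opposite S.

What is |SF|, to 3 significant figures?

39.6

S is at the origin; SG is horizontal with |SG| = 33.6 and G on the +x side, so G = (33.6, 0.00). S and T share the same x with |ST| = 30.5 and T on the −y side, so T = (0.00, -30.5). The virtual corner opposite S is at (33.6, -30.5). The tangent condition forces CM to be normal to GM and since A1 is tangent to FT there, CF ⟂ FT, with radius 8.4, so the center C sits 8.4 in from both sides at C = (25.2, -22.1). That places the tangent points at M = (33.6, -22.1) on GM and F = (25.2, -30.5) on FT. Then |SF| = |F − S| = 39.6.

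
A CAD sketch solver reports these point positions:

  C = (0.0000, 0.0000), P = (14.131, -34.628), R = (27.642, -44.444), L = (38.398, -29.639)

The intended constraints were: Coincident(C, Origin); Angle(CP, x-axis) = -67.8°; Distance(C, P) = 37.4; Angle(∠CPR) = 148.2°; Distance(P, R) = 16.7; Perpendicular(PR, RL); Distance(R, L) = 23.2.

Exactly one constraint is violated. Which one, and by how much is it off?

Distance(R, L) = 23.2 — off by 4.90.

C = (0.00, 0.00) ✓; CP at -67.80° ✓; |CP| = 37.40 ✓; ∠CPR = 148.2° ✓; |PR| = 16.70 ✓; ∠(PR, RL) = 90.00° ✓; |RL| = 18.30 ✗.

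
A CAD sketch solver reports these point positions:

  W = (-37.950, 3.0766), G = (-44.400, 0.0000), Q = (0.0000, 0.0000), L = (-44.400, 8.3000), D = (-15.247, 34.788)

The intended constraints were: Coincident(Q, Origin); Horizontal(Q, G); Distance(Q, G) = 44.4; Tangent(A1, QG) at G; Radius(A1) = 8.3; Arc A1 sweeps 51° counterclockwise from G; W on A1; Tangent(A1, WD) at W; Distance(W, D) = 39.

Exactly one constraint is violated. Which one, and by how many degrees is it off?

Tangent(A1, WD) at W — off by 3.40°.

Q = (0.00, 0.00) ✓; Q.y = 0.00, G.y = 0.00 ✓; |QG| = 44.40 ✓; ∠(LG, GQ) = 90.00° ✓; |LG| = 8.300 ✓; bearing(L→W) − bearing(L→G) = 51.00° ✓; |LW| = 8.300 ✓; ∠(LW, WD) = 86.60° ✗; |WD| = 39.00 ✓.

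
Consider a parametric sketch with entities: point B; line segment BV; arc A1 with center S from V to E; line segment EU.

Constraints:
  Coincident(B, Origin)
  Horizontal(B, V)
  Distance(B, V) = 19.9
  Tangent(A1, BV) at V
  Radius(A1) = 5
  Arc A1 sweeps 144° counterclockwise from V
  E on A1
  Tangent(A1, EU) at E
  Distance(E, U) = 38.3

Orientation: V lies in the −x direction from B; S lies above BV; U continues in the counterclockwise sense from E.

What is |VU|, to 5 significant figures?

42.219

B is at the origin; B and V share the same y with |BV| = 19.9 and V on the −x side, so V = (-19.900, 0.0000). A1 meets BV tangentially, so SV is at right angles to BV, so S = V + (0, 5) = (-19.900, 5.0000). On A1, V sits at bearing -90° from S; a 144° counterclockwise sweep puts E at bearing 54°, so E = S + 5.0·(cos 54°, sin 54°) = (-16.961, 9.0451). Since A1 is tangent to EU there, SE ⟂ EU, so EU runs along (−sin 54°, cos 54°); with |EU| = 38.3, U = (-47.946, 31.557). Then |VU| = |U − V| = 42.219.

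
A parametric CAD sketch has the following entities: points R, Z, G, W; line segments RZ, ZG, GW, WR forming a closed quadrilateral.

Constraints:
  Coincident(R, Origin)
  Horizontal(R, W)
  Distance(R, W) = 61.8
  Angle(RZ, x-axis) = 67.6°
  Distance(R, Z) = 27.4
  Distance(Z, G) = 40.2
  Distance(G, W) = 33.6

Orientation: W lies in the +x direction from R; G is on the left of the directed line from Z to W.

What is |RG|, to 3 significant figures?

59.2

Checks: |ZG| = 40.20 ✓; |GW| = 33.60 ✓.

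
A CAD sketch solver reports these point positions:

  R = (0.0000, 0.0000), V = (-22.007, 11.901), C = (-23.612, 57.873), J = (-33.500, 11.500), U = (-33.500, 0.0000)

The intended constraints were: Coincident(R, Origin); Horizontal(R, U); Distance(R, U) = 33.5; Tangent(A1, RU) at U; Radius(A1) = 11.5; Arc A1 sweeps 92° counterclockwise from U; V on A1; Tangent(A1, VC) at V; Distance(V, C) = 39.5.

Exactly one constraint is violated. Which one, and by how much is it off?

Distance(V, C) = 39.5 — off by 6.50.

R = (0.00, 0.00) ✓; R.y = 0.00, U.y = 0.00 ✓; |RU| = 33.50 ✓; ∠(JU, UR) = 90.00° ✓; |JU| = 11.50 ✓; bearing(J→V) − bearing(J→U) = 92.00° ✓; |JV| = 11.50 ✓; ∠(JV, VC) = 90.00° ✓; |VC| = 46.00 ✗.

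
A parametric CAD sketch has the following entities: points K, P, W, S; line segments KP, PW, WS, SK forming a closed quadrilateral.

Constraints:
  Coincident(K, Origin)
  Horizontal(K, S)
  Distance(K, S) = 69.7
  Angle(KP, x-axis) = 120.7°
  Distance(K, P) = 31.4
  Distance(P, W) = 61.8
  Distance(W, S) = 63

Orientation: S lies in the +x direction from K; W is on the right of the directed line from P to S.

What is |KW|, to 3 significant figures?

30.5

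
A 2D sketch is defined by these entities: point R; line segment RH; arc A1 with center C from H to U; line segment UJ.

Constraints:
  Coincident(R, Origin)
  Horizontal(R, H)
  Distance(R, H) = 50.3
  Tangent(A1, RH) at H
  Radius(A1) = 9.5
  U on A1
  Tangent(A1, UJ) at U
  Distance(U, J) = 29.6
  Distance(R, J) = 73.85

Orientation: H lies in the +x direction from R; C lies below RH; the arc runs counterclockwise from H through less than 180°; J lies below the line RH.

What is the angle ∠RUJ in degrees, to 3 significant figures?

153°

R is at the origin; R and H share the same y with |RH| = 50.3 and H on the +x side, so H = (50.3, 0.00). The tangent condition forces CH to be normal to RH, so C = H + (0, -9.5) = (50.3, -9.50). Since CU ⟂ UJ (tangency), |CJ| = √(9.5² + 29.6²) = 31.1 regardless of where U sits on A1. So J lies on both circle(R, 73.85) and circle(C, 31.1); the below-RH intersection is J = (63.5, -37.6). U is the foot of the tangent from J: U = (43.4, -16.0).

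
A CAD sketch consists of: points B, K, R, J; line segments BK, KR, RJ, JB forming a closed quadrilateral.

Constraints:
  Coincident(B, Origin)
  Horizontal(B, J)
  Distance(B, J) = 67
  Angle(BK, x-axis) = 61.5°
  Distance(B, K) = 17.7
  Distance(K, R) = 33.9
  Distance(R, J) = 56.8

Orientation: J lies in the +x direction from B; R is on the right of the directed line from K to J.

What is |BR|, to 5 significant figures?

22.298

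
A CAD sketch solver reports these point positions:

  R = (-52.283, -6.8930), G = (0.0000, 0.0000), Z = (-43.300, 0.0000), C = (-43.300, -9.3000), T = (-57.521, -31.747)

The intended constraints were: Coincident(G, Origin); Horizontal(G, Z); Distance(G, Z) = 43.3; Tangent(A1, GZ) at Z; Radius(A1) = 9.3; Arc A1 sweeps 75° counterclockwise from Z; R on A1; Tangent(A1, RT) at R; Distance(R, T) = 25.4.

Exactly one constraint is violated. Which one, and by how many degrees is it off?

Tangent(A1, RT) at R — off by 3.10°.

G = (0.00, 0.00) ✓; G.y = 0.00, Z.y = 0.00 ✓; |GZ| = 43.30 ✓; ∠(CZ, ZG) = 90.00° ✓; |CZ| = 9.300 ✓; bearing(C→R) − bearing(C→Z) = 75.00° ✓; |CR| = 9.300 ✓; ∠(CR, RT) = 86.90° ✗; |RT| = 25.40 ✓.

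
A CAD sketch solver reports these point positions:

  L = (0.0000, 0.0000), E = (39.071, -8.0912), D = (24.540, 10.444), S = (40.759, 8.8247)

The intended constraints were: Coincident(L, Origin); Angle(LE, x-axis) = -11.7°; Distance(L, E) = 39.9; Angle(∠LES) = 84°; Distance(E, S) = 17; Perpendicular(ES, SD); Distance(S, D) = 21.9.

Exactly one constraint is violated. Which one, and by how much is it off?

Distance(S, D) = 21.9 — off by 5.60.

L = (0.00, 0.00) ✓; LE at -11.70° ✓; |LE| = 39.90 ✓; ∠LES = 84.00° ✓; |ES| = 17.00 ✓; ∠(ES, SD) = 90.00° ✓; |SD| = 16.30 ✗.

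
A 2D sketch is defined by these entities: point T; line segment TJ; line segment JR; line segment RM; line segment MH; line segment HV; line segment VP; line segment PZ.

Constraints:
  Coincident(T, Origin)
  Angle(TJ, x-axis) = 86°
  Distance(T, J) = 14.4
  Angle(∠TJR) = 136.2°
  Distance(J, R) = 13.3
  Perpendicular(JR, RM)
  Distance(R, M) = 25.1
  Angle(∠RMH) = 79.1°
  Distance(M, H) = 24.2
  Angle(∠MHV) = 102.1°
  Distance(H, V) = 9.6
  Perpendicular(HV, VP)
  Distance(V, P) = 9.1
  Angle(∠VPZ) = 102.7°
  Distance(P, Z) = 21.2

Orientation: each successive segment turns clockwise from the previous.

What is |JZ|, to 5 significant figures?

31.513

HV ⟂ VP, so VP runs at 43.400°; with |VP| = 9.1, P = (7.0553, 5.3599). ∠VPZ = 102.7° gives PZ at -33.900° from the x-axis; with |PZ| = 21.2, Z = (24.652, -6.4643). Then |JZ| = |Z − J| = 31.513.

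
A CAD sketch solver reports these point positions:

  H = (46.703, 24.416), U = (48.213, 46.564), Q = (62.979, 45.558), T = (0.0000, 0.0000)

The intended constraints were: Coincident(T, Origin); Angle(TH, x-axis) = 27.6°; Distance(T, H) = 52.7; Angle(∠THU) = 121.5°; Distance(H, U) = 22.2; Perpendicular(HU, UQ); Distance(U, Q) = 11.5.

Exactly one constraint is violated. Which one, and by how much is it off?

Distance(U, Q) = 11.5 — off by 3.30.

T = (0.00, 0.00) ✓; TH at 27.60° ✓; |TH| = 52.70 ✓; ∠THU = 121.5° ✓; |HU| = 22.20 ✓; ∠(HU, UQ) = 90.00° ✓; |UQ| = 14.80 ✗.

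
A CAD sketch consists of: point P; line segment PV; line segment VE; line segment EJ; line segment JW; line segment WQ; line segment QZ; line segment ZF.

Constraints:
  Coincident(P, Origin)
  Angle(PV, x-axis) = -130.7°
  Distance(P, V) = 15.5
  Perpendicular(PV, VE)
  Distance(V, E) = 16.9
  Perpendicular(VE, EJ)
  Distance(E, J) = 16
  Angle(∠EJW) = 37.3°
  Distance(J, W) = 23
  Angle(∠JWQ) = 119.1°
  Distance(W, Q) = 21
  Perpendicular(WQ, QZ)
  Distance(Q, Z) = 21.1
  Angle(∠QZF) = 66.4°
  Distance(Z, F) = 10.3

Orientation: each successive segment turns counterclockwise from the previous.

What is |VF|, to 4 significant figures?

23.94

P is at the origin; PV runs at -130.7° with length 15.5, so V = (-10.11, -11.75). PV is perpendicular to VE, so VE runs at -40.70°; with |VE| = 16.9, E = (2.705, -22.77). The perpendicularity gives EJ at right angles to VE, so EJ runs at 49.30°; with |EJ| = 16.0, J = (13.14, -10.64). ∠EJW = 37.3° gives JW at -168.0° from the x-axis; with |JW| = 23.0, W = (-9.359, -15.42). ∠JWQ = 119.1° gives WQ at -107.1° from the x-axis; with |WQ| = 21.0, Q = (-15.53, -35.50). The perpendicularity gives QZ at right angles to WQ, so QZ runs at -17.10°; with |QZ| = 21.1, Z = (4.634, -41.70). ∠QZF = 66.4° gives ZF at 96.50° from the x-axis; with |ZF| = 10.3, F = (3.468, -31.47). Then |VF| = |F − V| = 23.94.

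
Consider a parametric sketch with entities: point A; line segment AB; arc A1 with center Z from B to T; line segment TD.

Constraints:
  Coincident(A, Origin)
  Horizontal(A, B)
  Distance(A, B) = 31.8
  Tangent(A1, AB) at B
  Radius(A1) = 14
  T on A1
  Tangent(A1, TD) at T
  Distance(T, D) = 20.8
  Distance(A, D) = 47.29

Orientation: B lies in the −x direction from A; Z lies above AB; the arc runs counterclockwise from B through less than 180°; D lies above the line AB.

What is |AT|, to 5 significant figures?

27.251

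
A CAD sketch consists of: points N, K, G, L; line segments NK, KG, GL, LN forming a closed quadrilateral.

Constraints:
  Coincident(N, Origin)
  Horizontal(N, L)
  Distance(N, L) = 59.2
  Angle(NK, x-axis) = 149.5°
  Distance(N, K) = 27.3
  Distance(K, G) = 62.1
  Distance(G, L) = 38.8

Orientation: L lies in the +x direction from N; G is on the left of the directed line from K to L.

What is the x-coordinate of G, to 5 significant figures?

36.111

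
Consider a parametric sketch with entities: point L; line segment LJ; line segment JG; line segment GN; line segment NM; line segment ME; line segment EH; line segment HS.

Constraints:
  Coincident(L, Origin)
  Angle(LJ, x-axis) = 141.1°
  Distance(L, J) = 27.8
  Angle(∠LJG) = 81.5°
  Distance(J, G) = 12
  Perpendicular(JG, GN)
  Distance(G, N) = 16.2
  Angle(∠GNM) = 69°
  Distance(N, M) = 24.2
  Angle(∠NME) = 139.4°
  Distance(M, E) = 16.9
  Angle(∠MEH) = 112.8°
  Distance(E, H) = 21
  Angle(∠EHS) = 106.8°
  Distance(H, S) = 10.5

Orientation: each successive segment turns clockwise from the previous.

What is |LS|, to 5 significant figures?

47.266

∠MEH = 112.8° gives EH at 93.800° from the x-axis; with |EH| = 21.0, H = (-41.708, 31.202). ∠EHS = 106.8° gives HS at 20.600° from the x-axis; with |HS| = 10.5, S = (-31.880, 34.897). Then |LS| = |S − L| = 47.266.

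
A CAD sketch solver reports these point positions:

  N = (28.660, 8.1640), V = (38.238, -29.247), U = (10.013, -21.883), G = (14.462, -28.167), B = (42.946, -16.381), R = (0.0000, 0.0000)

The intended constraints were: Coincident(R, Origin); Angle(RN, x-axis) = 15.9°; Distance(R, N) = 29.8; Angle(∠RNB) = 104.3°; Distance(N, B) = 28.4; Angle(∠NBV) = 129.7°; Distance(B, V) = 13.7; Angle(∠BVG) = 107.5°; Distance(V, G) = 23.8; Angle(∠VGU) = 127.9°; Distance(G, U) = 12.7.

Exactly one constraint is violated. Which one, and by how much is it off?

Distance(G, U) = 12.7 — off by 5.00.

R = (0.00, 0.00) ✓; RN at 15.90° ✓; |RN| = 29.80 ✓; ∠RNB = 104.3° ✓; |NB| = 28.40 ✓; ∠NBV = 129.7° ✓; |BV| = 13.70 ✓; ∠BVG = 107.5° ✓; |VG| = 23.80 ✓; ∠VGU = 127.9° ✓; |GU| = 7.699 ✗.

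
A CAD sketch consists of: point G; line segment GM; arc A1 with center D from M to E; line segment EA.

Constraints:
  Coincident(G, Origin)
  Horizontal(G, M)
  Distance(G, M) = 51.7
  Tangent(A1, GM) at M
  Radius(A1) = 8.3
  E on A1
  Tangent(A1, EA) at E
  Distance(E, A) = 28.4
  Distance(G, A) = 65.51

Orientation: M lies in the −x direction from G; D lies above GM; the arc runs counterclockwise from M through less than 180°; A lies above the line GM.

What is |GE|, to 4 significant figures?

45.27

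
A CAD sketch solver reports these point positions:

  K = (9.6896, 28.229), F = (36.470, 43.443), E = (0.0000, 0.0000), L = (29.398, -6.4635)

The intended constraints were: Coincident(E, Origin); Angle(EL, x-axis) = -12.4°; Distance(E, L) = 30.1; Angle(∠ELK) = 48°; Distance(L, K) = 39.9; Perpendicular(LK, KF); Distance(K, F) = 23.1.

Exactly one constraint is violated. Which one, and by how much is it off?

Distance(K, F) = 23.1 — off by 7.70.

E = (0.00, 0.00) ✓; EL at -12.40° ✓; |EL| = 30.10 ✓; ∠ELK = 48.00° ✓; |LK| = 39.90 ✓; ∠(LK, KF) = 90.00° ✓; |KF| = 30.80 ✗.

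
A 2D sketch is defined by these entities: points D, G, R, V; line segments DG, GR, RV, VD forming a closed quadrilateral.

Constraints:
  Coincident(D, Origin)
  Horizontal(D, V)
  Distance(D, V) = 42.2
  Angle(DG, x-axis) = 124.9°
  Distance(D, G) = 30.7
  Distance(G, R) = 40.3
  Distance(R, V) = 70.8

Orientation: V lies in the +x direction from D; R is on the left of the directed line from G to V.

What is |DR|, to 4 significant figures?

59.53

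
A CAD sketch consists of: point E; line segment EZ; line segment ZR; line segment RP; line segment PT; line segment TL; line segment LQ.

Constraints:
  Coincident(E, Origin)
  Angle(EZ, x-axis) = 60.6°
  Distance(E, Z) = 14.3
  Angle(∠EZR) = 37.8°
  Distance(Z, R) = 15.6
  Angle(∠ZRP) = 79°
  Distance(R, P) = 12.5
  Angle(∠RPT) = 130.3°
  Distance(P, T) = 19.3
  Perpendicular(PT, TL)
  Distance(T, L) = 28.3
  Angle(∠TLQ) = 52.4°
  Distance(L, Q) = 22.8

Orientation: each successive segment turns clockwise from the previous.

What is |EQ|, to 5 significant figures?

10.473

E is at the origin; EZ runs at 60.6° with length 14.3, so Z = (7.0199, 12.458). ∠EZR = 37.8° gives ZR at -81.600° from the x-axis; with |ZR| = 15.6, R = (9.2988, -2.9743). ∠ZRP = 79.0° gives RP at 177.40° from the x-axis; with |RP| = 12.5, P = (-3.1883, -2.4073). ∠RPT = 130.3° gives PT at 127.70° from the x-axis; with |PT| = 19.3, T = (-14.991, 12.863). PT is perpendicular to TL, so TL runs at 37.700°; with |TL| = 28.3, L = (7.4008, 30.170). ∠TLQ = 52.4° gives LQ at -89.900° from the x-axis; with |LQ| = 22.8, Q = (7.4406, 7.3696). Then |EQ| = |Q − E| = 10.473.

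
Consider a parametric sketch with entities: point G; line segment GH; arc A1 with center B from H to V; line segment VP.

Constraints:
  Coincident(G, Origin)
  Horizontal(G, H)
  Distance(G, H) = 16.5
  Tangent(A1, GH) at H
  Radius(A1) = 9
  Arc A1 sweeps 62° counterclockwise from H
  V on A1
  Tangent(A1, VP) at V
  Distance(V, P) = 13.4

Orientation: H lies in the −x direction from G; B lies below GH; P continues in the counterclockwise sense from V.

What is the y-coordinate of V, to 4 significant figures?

-4.775

The tangent condition forces BH to be normal to GH, so B = H + (0, -9) = (-16.50, -9.000). On A1, H sits at bearing 90° from B; a 62° counterclockwise sweep puts V at bearing 152°, so V = B + 9.0·(cos 152°, sin 152°) = (-24.45, -4.775). So V.y = -4.775.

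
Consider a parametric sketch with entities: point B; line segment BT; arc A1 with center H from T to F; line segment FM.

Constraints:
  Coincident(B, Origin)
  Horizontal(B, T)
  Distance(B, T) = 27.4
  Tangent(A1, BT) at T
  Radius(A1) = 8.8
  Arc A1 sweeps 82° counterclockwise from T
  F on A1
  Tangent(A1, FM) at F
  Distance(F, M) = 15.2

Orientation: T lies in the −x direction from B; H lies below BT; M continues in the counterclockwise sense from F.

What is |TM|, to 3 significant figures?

25.1

B is at the origin; B and T share the same y with |BT| = 27.4 and T on the −x side, so T = (-27.4, 0.00). Since A1 is tangent to BT there, HT ⟂ BT, so H = T + (0, -8.8) = (-27.4, -8.80). On A1, T sits at bearing 90° from H; an 82° counterclockwise sweep puts F at bearing 172°, so F = H + 8.8·(cos 172°, sin 172°) = (-36.1, -7.58). Tangency of A1 to FM means the radius HF is perpendicular to FM, so FM runs along (−sin 172°, cos 172°); with |FM| = 15.2, M = (-38.2, -22.6). Then |TM| = |M − T| = 25.1.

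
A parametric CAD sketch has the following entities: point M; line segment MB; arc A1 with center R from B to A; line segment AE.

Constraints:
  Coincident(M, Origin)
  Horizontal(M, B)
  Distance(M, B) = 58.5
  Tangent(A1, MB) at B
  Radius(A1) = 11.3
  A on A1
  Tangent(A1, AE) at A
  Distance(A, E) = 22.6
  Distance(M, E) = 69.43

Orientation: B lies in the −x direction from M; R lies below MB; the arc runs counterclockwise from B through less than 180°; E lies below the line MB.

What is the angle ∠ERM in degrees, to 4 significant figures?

102.1°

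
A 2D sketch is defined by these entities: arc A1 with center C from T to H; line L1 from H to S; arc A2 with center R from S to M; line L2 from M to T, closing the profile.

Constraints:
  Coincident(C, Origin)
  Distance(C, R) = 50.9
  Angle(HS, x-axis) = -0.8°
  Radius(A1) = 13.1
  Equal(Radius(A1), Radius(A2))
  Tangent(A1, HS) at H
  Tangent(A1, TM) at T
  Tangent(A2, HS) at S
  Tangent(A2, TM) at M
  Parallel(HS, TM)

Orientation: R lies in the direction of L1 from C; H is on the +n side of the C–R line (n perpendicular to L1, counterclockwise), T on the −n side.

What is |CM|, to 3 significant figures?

52.6

The slot axis is L1's direction at -0.8°, so u = (cos -0.8°, sin -0.8°) = (1.00, -0.0140) and n = (−sin -0.8°, cos -0.8°) = (0.0140, 1.00). C is at the origin and R lies 50.9 along u from C, so R = 50.9·u = (50.9, -0.711). Tangency of A1 to both parallel lines with radius 13.1 puts H and T at C ± 13.1·n: H = (0.183, 13.1), T = (-0.183, -13.1). Equal radii place S and M the same way about R: S = R + 13.1·n = (51.1, 12.4), M = R − 13.1·n = (50.7, -13.8). Then |CM| = |M − C| = 52.6.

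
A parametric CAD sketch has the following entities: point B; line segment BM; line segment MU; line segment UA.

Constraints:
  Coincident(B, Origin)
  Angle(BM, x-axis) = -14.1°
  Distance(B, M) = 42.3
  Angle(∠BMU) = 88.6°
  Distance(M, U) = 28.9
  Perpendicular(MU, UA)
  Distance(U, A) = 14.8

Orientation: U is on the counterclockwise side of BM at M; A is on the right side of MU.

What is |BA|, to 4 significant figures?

63.53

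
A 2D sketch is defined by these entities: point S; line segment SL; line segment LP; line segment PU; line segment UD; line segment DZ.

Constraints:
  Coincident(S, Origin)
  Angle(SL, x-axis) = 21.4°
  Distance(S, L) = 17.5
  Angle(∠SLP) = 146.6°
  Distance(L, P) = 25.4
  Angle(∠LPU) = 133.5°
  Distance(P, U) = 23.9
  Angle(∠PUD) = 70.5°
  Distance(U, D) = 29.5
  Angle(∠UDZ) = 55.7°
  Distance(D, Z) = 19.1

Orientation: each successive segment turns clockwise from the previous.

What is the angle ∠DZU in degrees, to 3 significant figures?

84.2°

S is at the origin; SL runs at 21.4° with length 17.5, so L = (16.3, 6.39). ∠SLP = 146.6° gives LP at -12.0° from the x-axis; with |LP| = 25.4, P = (41.1, 1.10). ∠LPU = 133.5° gives PU at -58.5° from the x-axis; with |PU| = 23.9, U = (53.6, -19.3). ∠PUD = 70.5° gives UD at -168° from the x-axis; with |UD| = 29.5, D = (24.8, -25.4). ∠UDZ = 55.7° gives DZ at 67.7° from the x-axis; with |DZ| = 19.1, Z = (32.0, -7.74). Then cos ∠DZU = ZD·ZU / (|ZD||ZU|), giving 84.2°.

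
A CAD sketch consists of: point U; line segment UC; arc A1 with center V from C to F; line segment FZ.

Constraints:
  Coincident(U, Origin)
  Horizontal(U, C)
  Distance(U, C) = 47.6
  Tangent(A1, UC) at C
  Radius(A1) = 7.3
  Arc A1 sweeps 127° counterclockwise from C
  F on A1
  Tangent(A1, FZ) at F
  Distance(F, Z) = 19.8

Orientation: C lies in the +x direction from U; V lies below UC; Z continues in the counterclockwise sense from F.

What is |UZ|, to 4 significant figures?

60.32

U is at the origin; U and C share the same y with |UC| = 47.6 and C on the +x side, so C = (47.60, 0.000). Tangency of A1 to UC means the radius VC is perpendicular to UC, so V = C + (0, -7.3) = (47.60, -7.300). On A1, C sits at bearing 90° from V; a 127° counterclockwise sweep puts F at bearing 217°, so F = V + 7.3·(cos 217°, sin 217°) = (41.77, -11.69). Since A1 is tangent to FZ there, VF ⟂ FZ, so FZ runs along (−sin 217°, cos 217°); with |FZ| = 19.8, Z = (53.69, -27.51). Then |UZ| = |Z − U| = 60.32.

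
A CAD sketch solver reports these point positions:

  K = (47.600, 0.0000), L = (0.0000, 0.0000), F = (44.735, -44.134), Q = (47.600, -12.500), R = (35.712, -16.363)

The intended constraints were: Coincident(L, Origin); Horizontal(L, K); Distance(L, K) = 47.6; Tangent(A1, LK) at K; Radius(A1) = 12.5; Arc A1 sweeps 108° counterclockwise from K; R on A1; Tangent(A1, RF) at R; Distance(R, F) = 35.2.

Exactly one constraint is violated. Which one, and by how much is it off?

Distance(R, F) = 35.2 — off by 6.00.

L = (0.00, 0.00) ✓; L.y = 0.00, K.y = 0.00 ✓; |LK| = 47.60 ✓; ∠(QK, KL) = 90.00° ✓; |QK| = 12.50 ✓; bearing(Q→R) − bearing(Q→K) = 108.0° ✓; |QR| = 12.50 ✓; ∠(QR, RF) = 90.00° ✓; |RF| = 29.20 ✗.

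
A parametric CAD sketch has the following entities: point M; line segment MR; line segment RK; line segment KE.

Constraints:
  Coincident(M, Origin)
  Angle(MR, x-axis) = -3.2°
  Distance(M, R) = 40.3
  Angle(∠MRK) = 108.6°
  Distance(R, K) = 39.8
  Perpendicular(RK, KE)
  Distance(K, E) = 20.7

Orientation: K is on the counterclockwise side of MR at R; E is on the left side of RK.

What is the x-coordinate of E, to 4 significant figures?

35.80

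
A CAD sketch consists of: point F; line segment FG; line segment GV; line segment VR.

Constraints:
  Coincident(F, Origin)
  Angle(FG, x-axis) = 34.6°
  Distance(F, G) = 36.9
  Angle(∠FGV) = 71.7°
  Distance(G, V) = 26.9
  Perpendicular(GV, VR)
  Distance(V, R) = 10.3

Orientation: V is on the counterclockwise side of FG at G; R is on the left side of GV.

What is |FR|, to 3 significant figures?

29.1

F is at the origin; FG runs at 34.6° with length 36.9, so G = 36.9·(cos 34.6°, sin 34.6°) = (30.4, 21.0). ∠FGV = 71.7°, so GV runs at 34.6° + (180° − 71.7°) = 143° from the x-axis; with |GV| = 26.9, V = G + 26.9·(cos 143°, sin 143°) = (8.92, 37.2). GV is perpendicular to VR; with |VR| = 10.3 on the left of GV, R = V + 10.3·(-0.603, -0.798) = (2.71, 29.0). Then |FR| = |R − F| = 29.1.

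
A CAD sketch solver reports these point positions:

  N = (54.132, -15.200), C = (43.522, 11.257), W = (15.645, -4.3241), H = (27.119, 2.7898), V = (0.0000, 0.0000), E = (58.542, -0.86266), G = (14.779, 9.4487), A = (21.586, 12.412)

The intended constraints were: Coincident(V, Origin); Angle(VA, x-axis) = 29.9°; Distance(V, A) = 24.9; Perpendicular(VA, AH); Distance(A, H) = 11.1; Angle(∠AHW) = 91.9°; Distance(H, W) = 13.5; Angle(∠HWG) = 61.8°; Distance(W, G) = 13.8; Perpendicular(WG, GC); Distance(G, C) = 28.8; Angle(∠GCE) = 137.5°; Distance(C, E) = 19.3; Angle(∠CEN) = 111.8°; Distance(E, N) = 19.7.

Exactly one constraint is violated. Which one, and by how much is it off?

Distance(E, N) = 19.7 — off by 4.70.

V = (0.00, 0.00) ✓; VA at 29.90° ✓; |VA| = 24.90 ✓; ∠(VA, AH) = 90.00° ✓; |AH| = 11.10 ✓; ∠AHW = 91.90° ✓; |HW| = 13.50 ✓; ∠HWG = 61.80° ✓; |WG| = 13.80 ✓; ∠(WG, GC) = 90.00° ✓; |GC| = 28.80 ✓; ∠GCE = 137.5° ✓; |CE| = 19.30 ✓; ∠CEN = 111.8° ✓; |EN| = 15.00 ✗.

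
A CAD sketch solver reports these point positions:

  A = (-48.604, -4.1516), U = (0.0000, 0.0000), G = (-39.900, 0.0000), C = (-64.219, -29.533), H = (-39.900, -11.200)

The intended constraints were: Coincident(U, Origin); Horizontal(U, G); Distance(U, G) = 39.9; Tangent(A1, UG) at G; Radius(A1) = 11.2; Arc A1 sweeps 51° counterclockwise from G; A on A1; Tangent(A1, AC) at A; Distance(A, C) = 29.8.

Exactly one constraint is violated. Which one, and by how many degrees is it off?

Tangent(A1, AC) at A — off by 7.40°.

U = (0.00, 0.00) ✓; U.y = 0.00, G.y = 0.00 ✓; |UG| = 39.90 ✓; ∠(HG, GU) = 90.00° ✓; |HG| = 11.20 ✓; bearing(H→A) − bearing(H→G) = 51.00° ✓; |HA| = 11.20 ✓; ∠(HA, AC) = 82.60° ✗; |AC| = 29.80 ✓.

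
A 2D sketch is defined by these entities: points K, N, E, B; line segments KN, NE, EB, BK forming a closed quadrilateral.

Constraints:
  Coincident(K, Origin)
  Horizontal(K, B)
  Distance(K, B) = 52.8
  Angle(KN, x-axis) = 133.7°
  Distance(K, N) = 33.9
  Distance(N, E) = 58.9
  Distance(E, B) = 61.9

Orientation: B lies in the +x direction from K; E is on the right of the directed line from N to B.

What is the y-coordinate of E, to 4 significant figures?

-30.08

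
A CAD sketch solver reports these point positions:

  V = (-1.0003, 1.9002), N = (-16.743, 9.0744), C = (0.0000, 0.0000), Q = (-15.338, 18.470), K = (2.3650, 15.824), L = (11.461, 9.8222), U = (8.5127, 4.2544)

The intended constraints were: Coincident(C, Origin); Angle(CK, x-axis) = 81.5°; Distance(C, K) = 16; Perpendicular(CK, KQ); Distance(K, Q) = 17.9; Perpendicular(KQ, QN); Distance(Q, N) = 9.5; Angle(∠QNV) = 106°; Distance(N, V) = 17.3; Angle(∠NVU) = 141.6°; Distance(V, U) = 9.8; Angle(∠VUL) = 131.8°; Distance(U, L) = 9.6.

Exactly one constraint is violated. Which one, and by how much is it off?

Distance(U, L) = 9.6 — off by 3.30.

C = (0.00, 0.00) ✓; CK at 81.50° ✓; |CK| = 16.00 ✓; ∠(CK, KQ) = 90.00° ✓; |KQ| = 17.90 ✓; ∠(KQ, QN) = 90.00° ✓; |QN| = 9.500 ✓; ∠QNV = 106.0° ✓; |NV| = 17.30 ✓; ∠NVU = 141.6° ✓; |VU| = 9.800 ✓; ∠VUL = 131.8° ✓; |UL| = 6.300 ✗.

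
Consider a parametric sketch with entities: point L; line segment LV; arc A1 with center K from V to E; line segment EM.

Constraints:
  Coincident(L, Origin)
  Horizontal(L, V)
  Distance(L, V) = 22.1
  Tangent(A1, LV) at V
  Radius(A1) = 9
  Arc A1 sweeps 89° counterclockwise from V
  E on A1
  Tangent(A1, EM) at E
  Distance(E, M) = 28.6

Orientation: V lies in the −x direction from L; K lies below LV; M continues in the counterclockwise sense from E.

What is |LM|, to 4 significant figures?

48.99

On A1, V sits at bearing 90° from K; an 89° counterclockwise sweep puts E at bearing 179°, so E = K + 9.0·(cos 179°, sin 179°) = (-31.10, -8.843). A1 meets EM tangentially, so KE is at right angles to EM, so EM runs along (−sin 179°, cos 179°); with |EM| = 28.6, M = (-31.60, -37.44). Then |LM| = |M − L| = 48.99.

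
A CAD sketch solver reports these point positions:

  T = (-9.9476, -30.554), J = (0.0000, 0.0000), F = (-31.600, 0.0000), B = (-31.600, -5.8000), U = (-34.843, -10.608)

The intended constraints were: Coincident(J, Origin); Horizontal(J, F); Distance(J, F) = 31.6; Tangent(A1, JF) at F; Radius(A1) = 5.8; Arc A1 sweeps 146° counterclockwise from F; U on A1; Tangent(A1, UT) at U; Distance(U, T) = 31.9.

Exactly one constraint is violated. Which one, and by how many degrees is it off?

Tangent(A1, UT) at U — off by 4.70°.

J = (0.00, 0.00) ✓; J.y = 0.00, F.y = 0.00 ✓; |JF| = 31.60 ✓; ∠(BF, FJ) = 90.00° ✓; |BF| = 5.800 ✓; bearing(B→U) − bearing(B→F) = 146.0° ✓; |BU| = 5.799 ✓; ∠(BU, UT) = 94.70° ✗; |UT| = 31.90 ✓.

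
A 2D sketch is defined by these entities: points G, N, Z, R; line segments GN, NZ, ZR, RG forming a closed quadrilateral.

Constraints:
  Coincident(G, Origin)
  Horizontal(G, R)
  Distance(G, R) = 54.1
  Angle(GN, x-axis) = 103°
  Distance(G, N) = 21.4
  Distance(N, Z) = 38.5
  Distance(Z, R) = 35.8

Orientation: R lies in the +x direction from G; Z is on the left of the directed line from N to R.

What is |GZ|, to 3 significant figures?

43.7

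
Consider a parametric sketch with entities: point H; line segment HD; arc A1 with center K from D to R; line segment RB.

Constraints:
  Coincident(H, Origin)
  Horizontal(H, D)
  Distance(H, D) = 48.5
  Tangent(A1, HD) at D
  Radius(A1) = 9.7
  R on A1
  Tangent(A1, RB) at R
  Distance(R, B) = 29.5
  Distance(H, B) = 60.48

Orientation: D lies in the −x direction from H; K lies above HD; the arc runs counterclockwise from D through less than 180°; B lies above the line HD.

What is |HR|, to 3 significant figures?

40.7

Checks: |KD| = 9.700 ✓; |KR| = 9.700 ✓; ∠(KR, RB) = 90.00° ✓; |RB| = 29.50 ✓; |HB| = 60.48 ✓.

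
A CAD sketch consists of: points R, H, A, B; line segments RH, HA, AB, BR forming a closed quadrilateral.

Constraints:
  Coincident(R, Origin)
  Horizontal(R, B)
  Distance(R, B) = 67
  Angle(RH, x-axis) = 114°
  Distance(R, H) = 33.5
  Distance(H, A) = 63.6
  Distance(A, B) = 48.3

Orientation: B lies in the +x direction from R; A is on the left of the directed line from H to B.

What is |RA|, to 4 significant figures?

65.82

R is at the origin; R and B share the same y with |RB| = 67.0 and B in +x, so B = (67.0, 0). RH runs at 114.0° with |RH| = 33.5, so H = (-13.63, 30.60). A is determined by |HA| = 63.6 and |AB| = 48.3 together: it lies at the intersection of circle(H, 63.6) and circle(B, 48.3). With |HB| = 86.24, the foot of the radical line on HB is 53.05 from H and the perpendicular offset is √(63.6² − 53.05²) = 35.09. Taking the left-of-HB solution: A = (48.42, 44.58).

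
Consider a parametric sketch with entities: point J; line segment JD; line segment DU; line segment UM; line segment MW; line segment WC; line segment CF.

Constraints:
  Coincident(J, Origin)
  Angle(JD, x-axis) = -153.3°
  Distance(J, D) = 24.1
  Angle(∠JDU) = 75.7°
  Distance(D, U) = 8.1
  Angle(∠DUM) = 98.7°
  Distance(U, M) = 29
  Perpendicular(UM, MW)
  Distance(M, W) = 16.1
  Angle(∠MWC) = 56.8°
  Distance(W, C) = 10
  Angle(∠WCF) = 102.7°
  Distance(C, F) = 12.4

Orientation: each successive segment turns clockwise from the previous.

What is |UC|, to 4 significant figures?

23.21

J is at the origin; JD runs at -153.3° with length 24.1, so D = (-21.53, -10.83). ∠JDU = 75.7° gives DU at 102.4° from the x-axis; with |DU| = 8.1, U = (-23.27, -2.918). ∠DUM = 98.7° gives UM at 21.10° from the x-axis; with |UM| = 29.0, M = (3.786, 7.522). The perpendicularity gives MW at right angles to UM, so MW runs at -68.90°; with |MW| = 16.1, W = (9.582, -7.498). ∠MWC = 56.8° gives WC at 167.9° from the x-axis; with |WC| = 10.0, C = (-0.1958, -5.402). Then |UC| = |C − U| = 23.21.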